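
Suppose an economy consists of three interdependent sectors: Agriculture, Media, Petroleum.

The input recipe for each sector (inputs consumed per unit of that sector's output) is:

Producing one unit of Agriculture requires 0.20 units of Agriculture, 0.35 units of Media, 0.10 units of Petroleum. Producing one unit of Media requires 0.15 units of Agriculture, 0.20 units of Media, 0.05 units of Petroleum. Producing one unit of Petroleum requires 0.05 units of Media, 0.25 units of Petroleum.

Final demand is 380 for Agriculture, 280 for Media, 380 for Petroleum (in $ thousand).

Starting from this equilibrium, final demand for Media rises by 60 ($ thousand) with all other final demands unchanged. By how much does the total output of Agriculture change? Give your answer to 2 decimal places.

I − A =
  [   0.80    -0.15     0.00]
  [  -0.35     0.80    -0.05]
  [  -0.10    -0.05     0.75]
Cofactors of I−A, C_ij = (−1)^(i+j)·(minor ij) (rows/columns in the sector order above):
  C_11 = (0.80)(0.75) − (-0.05)(-0.05) = 0.5975
  C_12 = −[(-0.35)(0.75) − (-0.05)(-0.10)] = 0.2675
  C_13 = (-0.35)(-0.05) − (0.80)(-0.10) = 0.0975
  C_21 = −[(-0.15)(0.75) − (0.00)(-0.05)] = 0.1125
  C_22 = (0.80)(0.75) − (0.00)(-0.10) = 0.6000
  C_23 = −[(0.80)(-0.05) − (-0.15)(-0.10)] = 0.0550
  C_31 = (-0.15)(-0.05) − (0.00)(0.80) = 0.0075
  C_32 = −[(0.80)(-0.05) − (0.00)(-0.35)] = 0.0400
  C_33 = (0.80)(0.80) − (-0.15)(-0.35) = 0.5875
det(I−A) = Σ_j (I−A)_1j·C_1j = (0.80)(0.5975) + (-0.15)(0.2675) + (0.00)(0.0975) = 0.437875
adj(I−A) = Cᵀ =
  [ 0.5975   0.1125   0.0075]
  [ 0.2675   0.6000   0.0400]
  [ 0.0975   0.0550   0.5875]
(I − A)⁻¹ = adj(I−A) / det(I−A) ≈
  [   1.3645     0.2569     0.0171]
  [   0.6109     1.3703     0.0914]
  [   0.2227     0.1256     1.3417]
Δx = (I − A)⁻¹ Δd with Δd having +60 in the Media component and 0 elsewhere.
So Δx_A = L_AM · (+60), where L_AM = adj(I−A)_AM / det(I−A) = 0.1125 / 0.437875.
Δx_A = 0.1125 × (+60) / 0.437875 = 6.75 / 0.437875 ≈ 15.42.

Δx_A = 15.42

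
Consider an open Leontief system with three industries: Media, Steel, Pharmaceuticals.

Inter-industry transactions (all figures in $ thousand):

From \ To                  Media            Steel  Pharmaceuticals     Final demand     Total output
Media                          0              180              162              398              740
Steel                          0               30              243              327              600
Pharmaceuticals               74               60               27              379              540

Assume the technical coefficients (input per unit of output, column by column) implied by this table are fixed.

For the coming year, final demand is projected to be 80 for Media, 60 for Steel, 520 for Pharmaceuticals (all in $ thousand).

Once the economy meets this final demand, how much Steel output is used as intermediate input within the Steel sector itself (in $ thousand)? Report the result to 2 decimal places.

z_SS = 17.95

Technical coefficients a_ij = z_ij / X_j:
  a_MM = 0/740 = 0.00, a_SM = 0/740 = 0.00, a_PM = 74/740 = 0.10
  a_MS = 180/600 = 0.30, a_SS = 30/600 = 0.05, a_PS = 60/600 = 0.10
  a_MP = 162/540 = 0.30, a_SP = 243/540 = 0.45, a_PP = 27/540 = 0.05
I − A =
  [   1.00    -0.30    -0.30]
  [   0.00     0.95    -0.45]
  [  -0.10    -0.10     0.95]
Cofactors of I−A, C_ij = (−1)^(i+j)·(minor ij) (rows/columns in the sector order above):
  C_11 = (0.95)(0.95) − (-0.45)(-0.10) = 0.8575
  C_12 = −[(0.00)(0.95) − (-0.45)(-0.10)] = 0.0450
  C_13 = (0.00)(-0.10) − (0.95)(-0.10) = 0.0950
  C_21 = −[(-0.30)(0.95) − (-0.30)(-0.10)] = 0.3150
  C_22 = (1.00)(0.95) − (-0.30)(-0.10) = 0.9200
  C_23 = −[(1.00)(-0.10) − (-0.30)(-0.10)] = 0.1300
  C_31 = (-0.30)(-0.45) − (-0.30)(0.95) = 0.4200
  C_32 = −[(1.00)(-0.45) − (-0.30)(0.00)] = 0.4500
  C_33 = (1.00)(0.95) − (-0.30)(0.00) = 0.9500
det(I−A) = Σ_j (I−A)_1j·C_1j = (1.00)(0.8575) + (-0.30)(0.0450) + (-0.30)(0.0950) = 0.8155
adj(I−A) = Cᵀ =
  [ 0.8575   0.3150   0.4200]
  [ 0.0450   0.9200   0.4500]
  [ 0.0950   0.1300   0.9500]
(I − A)⁻¹ = adj(I−A) / det(I−A) ≈
  [   1.0515     0.3863     0.5150]
  [   0.0552     1.1281     0.5518]
  [   0.1165     0.1594     1.1649]
First solve x = (I − A)⁻¹ d = adj(I−A)·d / det(I−A); in particular x_S = (0.0450·80 + 0.9200·60 + 0.4500·520) / 0.8155 = 292.80 / 0.8155 ≈ 359.0435.
Intermediate flow from S to S: z_SS = a_SS · x_S = 0.05 × 292.80 / 0.8155 = 14.64 / 0.8155 ≈ 17.95.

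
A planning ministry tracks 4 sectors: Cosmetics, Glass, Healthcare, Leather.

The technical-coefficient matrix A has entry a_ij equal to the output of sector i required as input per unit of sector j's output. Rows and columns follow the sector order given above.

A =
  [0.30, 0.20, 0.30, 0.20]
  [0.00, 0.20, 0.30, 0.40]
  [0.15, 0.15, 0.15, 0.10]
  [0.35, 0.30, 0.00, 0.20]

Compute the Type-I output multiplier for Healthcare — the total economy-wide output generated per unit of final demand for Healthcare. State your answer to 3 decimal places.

m_3 = 5.384

I − A =
  [   0.70    -0.20    -0.30    -0.20]
  [   0.00     0.80    -0.30    -0.40]
  [  -0.15    -0.15     0.85    -0.10]
  [  -0.35    -0.30     0.00     0.80]
Compute the cofactors C_ij = (−1)^(i+j)·(3×3 minor ij) of I−A; the adjugate is their transpose:
adj(I−A) = Cᵀ =
  [ 0.39700   0.23200   0.22200   0.24300]
  [ 0.16550   0.37000   0.18900   0.25000]
  [ 0.12700   0.13450   0.28000   0.13400]
  [ 0.23575   0.24025   0.16800   0.39950]
det(I−A) = Σ_j (I−A)_1j·C_1j = (0.70)(0.39700) + (-0.20)(0.16550) + (-0.30)(0.12700) + (-0.20)(0.23575) = 0.15955
(I − A)⁻¹ = adj(I−A) / det(I−A) ≈
  [   2.4882     1.4541     1.3914     1.5230]
  [   1.0373     2.3190     1.1846     1.5669]
  [   0.7960     0.8430     1.7549     0.8399]
  [   1.4776     1.5058     1.0530     2.5039]
The output multiplier for sector j is the column-j sum of the Leontief inverse (I − A)⁻¹ = adj(I−A) / det(I−A).
Column 3 of adj(I−A): (0.22200, 0.18900, 0.28000, 0.16800); det(I−A) = 0.15955.
m_3 = (0.22200 + 0.18900 + 0.28000 + 0.16800) / 0.15955 = 0.859 / 0.15955 ≈ 5.384.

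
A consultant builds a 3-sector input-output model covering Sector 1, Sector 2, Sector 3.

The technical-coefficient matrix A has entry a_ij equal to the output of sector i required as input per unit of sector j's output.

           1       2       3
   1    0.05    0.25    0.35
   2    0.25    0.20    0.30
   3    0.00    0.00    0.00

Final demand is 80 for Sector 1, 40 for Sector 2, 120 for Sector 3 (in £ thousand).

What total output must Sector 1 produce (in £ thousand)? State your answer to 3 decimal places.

I − A =
  [   0.95    -0.25    -0.35]
  [  -0.25     0.80    -0.30]
  [   0.00     0.00     1.00]
Cofactors of I−A, C_ij = (−1)^(i+j)·(minor ij) (rows/columns in the sector order above):
  C_11 = (0.80)(1.00) − (-0.30)(0.00) = 0.8000
  C_12 = −[(-0.25)(1.00) − (-0.30)(0.00)] = 0.2500
  C_13 = (-0.25)(0.00) − (0.80)(0.00) = 0.0000
  C_21 = −[(-0.25)(1.00) − (-0.35)(0.00)] = 0.2500
  C_22 = (0.95)(1.00) − (-0.35)(0.00) = 0.9500
  C_23 = −[(0.95)(0.00) − (-0.25)(0.00)] = 0.0000
  C_31 = (-0.25)(-0.30) − (-0.35)(0.80) = 0.3550
  C_32 = −[(0.95)(-0.30) − (-0.35)(-0.25)] = 0.3725
  C_33 = (0.95)(0.80) − (-0.25)(-0.25) = 0.6975
det(I−A) = Σ_j (I−A)_1j·C_1j = (0.95)(0.8000) + (-0.25)(0.2500) + (-0.35)(0.0000) = 0.6975
adj(I−A) = Cᵀ =
  [ 0.8000   0.2500   0.3550]
  [ 0.2500   0.9500   0.3725]
  [ 0.0000   0.0000   0.6975]
(I − A)⁻¹ = adj(I−A) / det(I−A) ≈
  [   1.1470     0.3584     0.5090]
  [   0.3584     1.3620     0.5341]
  [   0.0000     0.0000     1.0000]
x = (I − A)⁻¹ d = adj(I−A)·d / det(I−A), with det(I−A) = 0.6975:
  x_1 = (0.8000·80 + 0.2500·40 + 0.3550·120) / 0.6975 = 116.60 / 0.6975 ≈ 167.168
  x_2 = (0.2500·80 + 0.9500·40 + 0.3725·120) / 0.6975 = 102.70 / 0.6975 ≈ 147.240
  x_3 = (0.0000·80 + 0.0000·40 + 0.6975·120) / 0.6975 = 83.70 / 0.6975 = 120.000

x_1 = 167.168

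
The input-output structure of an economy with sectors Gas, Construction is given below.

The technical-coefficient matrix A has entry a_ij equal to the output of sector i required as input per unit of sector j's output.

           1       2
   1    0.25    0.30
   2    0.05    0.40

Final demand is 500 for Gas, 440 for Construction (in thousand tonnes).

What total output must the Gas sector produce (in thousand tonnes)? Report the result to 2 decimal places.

x_1 = 993.10

I − A =
  [   0.75    -0.30]
  [  -0.05     0.60]
det(I−A) = (0.75)(0.60) − (-0.30)(-0.05) = 0.4350
adj(I−A) = [[0.60, 0.30], [0.05, 0.75]]
(I − A)⁻¹ = adj(I−A) / det(I−A) ≈
  [   1.3793     0.6897]
  [   0.1149     1.7241]
x = (I − A)⁻¹ d = adj(I−A)·d / det(I−A), with det(I−A) = 0.4350:
  x_1 = (0.60·500 + 0.30·440) / 0.4350 = 432.00 / 0.4350 ≈ 993.10
  x_2 = (0.05·500 + 0.75·440) / 0.4350 = 355.00 / 0.4350 ≈ 816.09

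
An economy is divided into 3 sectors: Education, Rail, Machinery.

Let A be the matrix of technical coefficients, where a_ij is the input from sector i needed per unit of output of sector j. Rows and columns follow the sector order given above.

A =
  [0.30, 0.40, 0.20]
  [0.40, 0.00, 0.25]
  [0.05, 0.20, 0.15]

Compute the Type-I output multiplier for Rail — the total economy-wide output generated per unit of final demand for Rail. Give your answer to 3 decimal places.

m_R = 2.863

I − A =
  [   0.70    -0.40    -0.20]
  [  -0.40     1.00    -0.25]
  [  -0.05    -0.20     0.85]
Cofactors of I−A, C_ij = (−1)^(i+j)·(minor ij) (rows/columns in the sector order above):
  C_11 = (1.00)(0.85) − (-0.25)(-0.20) = 0.8000
  C_12 = −[(-0.40)(0.85) − (-0.25)(-0.05)] = 0.3525
  C_13 = (-0.40)(-0.20) − (1.00)(-0.05) = 0.1300
  C_21 = −[(-0.40)(0.85) − (-0.20)(-0.20)] = 0.3800
  C_22 = (0.70)(0.85) − (-0.20)(-0.05) = 0.5850
  C_23 = −[(0.70)(-0.20) − (-0.40)(-0.05)] = 0.1600
  C_31 = (-0.40)(-0.25) − (-0.20)(1.00) = 0.3000
  C_32 = −[(0.70)(-0.25) − (-0.20)(-0.40)] = 0.2550
  C_33 = (0.70)(1.00) − (-0.40)(-0.40) = 0.5400
det(I−A) = Σ_j (I−A)_1j·C_1j = (0.70)(0.8000) + (-0.40)(0.3525) + (-0.20)(0.1300) = 0.3930
adj(I−A) = Cᵀ =
  [ 0.8000   0.3800   0.3000]
  [ 0.3525   0.5850   0.2550]
  [ 0.1300   0.1600   0.5400]
(I − A)⁻¹ = adj(I−A) / det(I−A) ≈
  [   2.0356     0.9669     0.7634]
  [   0.8969     1.4885     0.6489]
  [   0.3308     0.4071     1.3740]
The output multiplier for sector j is the column-j sum of the Leontief inverse (I − A)⁻¹ = adj(I−A) / det(I−A).
Column R of adj(I−A): (0.3800, 0.5850, 0.1600); det(I−A) = 0.3930.
m_R = (0.3800 + 0.5850 + 0.1600) / 0.3930 = 1.125 / 0.3930 ≈ 2.863.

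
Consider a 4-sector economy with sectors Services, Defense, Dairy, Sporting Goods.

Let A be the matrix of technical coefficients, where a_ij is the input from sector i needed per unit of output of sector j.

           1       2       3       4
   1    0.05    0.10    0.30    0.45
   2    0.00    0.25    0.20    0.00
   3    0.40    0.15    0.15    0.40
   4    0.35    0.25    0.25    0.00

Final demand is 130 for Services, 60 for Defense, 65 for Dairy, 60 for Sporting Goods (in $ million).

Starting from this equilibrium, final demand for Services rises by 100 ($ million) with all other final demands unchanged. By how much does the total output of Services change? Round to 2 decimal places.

Δx_1 = 237.11

I − A =
  [   0.95    -0.10    -0.30    -0.45]
  [   0.00     0.75    -0.20     0.00]
  [  -0.40    -0.15     0.85    -0.40]
  [  -0.35    -0.25    -0.25     1.00]
Compute the cofactors C_ij = (−1)^(i+j)·(3×3 minor ij) of I−A; the adjugate is their transpose:
adj(I−A) = Cᵀ =
  [ 0.512500   0.262500   0.351875   0.371375]
  [ 0.108000   0.371625   0.158500   0.112000]
  [ 0.405000   0.312875   0.594375   0.420000]
  [ 0.307625   0.263000   0.311375   0.479125]
det(I−A) = Σ_j (I−A)_1j·C_1j = (0.95)(0.512500) + (-0.10)(0.108000) + (-0.30)(0.405000) + (-0.45)(0.307625) = 0.21614375
(I − A)⁻¹ = adj(I−A) / det(I−A) ≈
  [   2.3711     1.2145     1.6280     1.7182]
  [   0.4997     1.7193     0.7333     0.5182]
  [   1.8738     1.4475     2.7499     1.9432]
  [   1.4232     1.2168     1.4406     2.2167]
Δx = (I − A)⁻¹ Δd with Δd having +100 in the Services component and 0 elsewhere.
So Δx_1 = L_11 · (+100), where L_11 = adj(I−A)_11 / det(I−A) = 0.512500 / 0.21614375.
Δx_1 = 0.512500 × (+100) / 0.21614375 = 51.25 / 0.21614375 ≈ 237.11.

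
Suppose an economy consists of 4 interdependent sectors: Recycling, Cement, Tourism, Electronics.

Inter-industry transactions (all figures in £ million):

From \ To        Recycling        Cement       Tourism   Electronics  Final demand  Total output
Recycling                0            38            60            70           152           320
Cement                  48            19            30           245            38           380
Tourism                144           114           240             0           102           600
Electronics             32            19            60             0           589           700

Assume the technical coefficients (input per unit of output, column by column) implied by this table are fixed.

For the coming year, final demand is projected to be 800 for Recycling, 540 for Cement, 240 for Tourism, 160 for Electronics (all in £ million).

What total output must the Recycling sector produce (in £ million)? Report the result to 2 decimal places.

x_R = 1128.05

Technical coefficients a_ij = z_ij / X_j:
  a_RR = 0/320 = 0.00, a_CR = 48/320 = 0.15, a_TR = 144/320 = 0.45, a_ER = 32/320 = 0.10
  a_RC = 38/380 = 0.10, a_CC = 19/380 = 0.05, a_TC = 114/380 = 0.30, a_EC = 19/380 = 0.05
  a_RT = 60/600 = 0.10, a_CT = 30/600 = 0.05, a_TT = 240/600 = 0.40, a_ET = 60/600 = 0.10
  a_RE = 70/700 = 0.10, a_CE = 245/700 = 0.35, a_TE = 0/700 = 0.00, a_EE = 0/700 = 0.00
I − A =
  [   1.00    -0.10    -0.10    -0.10]
  [  -0.15     0.95    -0.05    -0.35]
  [  -0.45    -0.30     0.60     0.00]
  [  -0.10    -0.05    -0.10     1.00]
Compute the cofactors C_ij = (−1)^(i+j)·(3×3 minor ij) of I−A; the adjugate is their transpose:
adj(I−A) = Cᵀ =
  [ 0.534000   0.096000   0.111500   0.087000]
  [ 0.149250   0.544500   0.104500   0.205500]
  [ 0.475125   0.344250   0.903750   0.168000]
  [ 0.108375   0.071250   0.106750   0.496500]
det(I−A) = Σ_j (I−A)_1j·C_1j = (1.00)(0.534000) + (-0.10)(0.149250) + (-0.10)(0.475125) + (-0.10)(0.108375) = 0.460725
(I − A)⁻¹ = adj(I−A) / det(I−A) ≈
  [   1.1590     0.2084     0.2420     0.1888]
  [   0.3239     1.1818     0.2268     0.4460]
  [   1.0313     0.7472     1.9616     0.3646]
  [   0.2352     0.1546     0.2317     1.0776]
x = (I − A)⁻¹ d = adj(I−A)·d / det(I−A), with det(I−A) = 0.460725:
  x_R = (0.534000·800 + 0.096000·540 + 0.111500·240 + 0.087000·160) / 0.460725 = 519.72 / 0.460725 ≈ 1128.05
  x_C = (0.149250·800 + 0.544500·540 + 0.104500·240 + 0.205500·160) / 0.460725 = 471.39 / 0.460725 ≈ 1023.15
  x_T = (0.475125·800 + 0.344250·540 + 0.903750·240 + 0.168000·160) / 0.460725 = 809.775 / 0.460725 ≈ 1757.61
  x_E = (0.108375·800 + 0.071250·540 + 0.106750·240 + 0.496500·160) / 0.460725 = 230.235 / 0.460725 ≈ 499.72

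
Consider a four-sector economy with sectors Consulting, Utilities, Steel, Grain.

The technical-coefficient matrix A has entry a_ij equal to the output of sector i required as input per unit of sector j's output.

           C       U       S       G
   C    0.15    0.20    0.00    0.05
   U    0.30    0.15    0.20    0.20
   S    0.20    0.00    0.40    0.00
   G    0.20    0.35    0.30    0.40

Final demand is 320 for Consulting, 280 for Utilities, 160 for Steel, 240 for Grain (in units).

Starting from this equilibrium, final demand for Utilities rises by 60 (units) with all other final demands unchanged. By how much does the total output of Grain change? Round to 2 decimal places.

I − A =
  [   0.85    -0.20     0.00    -0.05]
  [  -0.30     0.85    -0.20    -0.20]
  [  -0.20     0.00     0.60     0.00]
  [  -0.20    -0.35    -0.30     0.60]
Compute the cofactors C_ij = (−1)^(i+j)·(3×3 minor ij) of I−A; the adjugate is their transpose:
adj(I−A) = Cᵀ =
  [ 0.26400   0.08250   0.05225   0.04950]
  [ 0.16800   0.29700   0.15550   0.11300]
  [ 0.08800   0.02750   0.31625   0.01650]
  [ 0.23000   0.21450   0.26625   0.38950]
det(I−A) = Σ_j (I−A)_1j·C_1j = (0.85)(0.26400) + (-0.20)(0.16800) + (0.00)(0.08800) + (-0.05)(0.23000) = 0.1793
(I − A)⁻¹ = adj(I−A) / det(I−A) ≈
  [   1.4724     0.4601     0.2914     0.2761]
  [   0.9370     1.6564     0.8673     0.6302]
  [   0.4908     0.1534     1.7638     0.0920]
  [   1.2828     1.1963     1.4849     2.1723]
Δx = (I − A)⁻¹ Δd with Δd having +60 in the Utilities component and 0 elsewhere.
So Δx_G = L_GU · (+60), where L_GU = adj(I−A)_GU / det(I−A) = 0.21450 / 0.1793.
Δx_G = 0.21450 × (+60) / 0.1793 = 12.87 / 0.1793 ≈ 71.78.

Δx_G = 71.78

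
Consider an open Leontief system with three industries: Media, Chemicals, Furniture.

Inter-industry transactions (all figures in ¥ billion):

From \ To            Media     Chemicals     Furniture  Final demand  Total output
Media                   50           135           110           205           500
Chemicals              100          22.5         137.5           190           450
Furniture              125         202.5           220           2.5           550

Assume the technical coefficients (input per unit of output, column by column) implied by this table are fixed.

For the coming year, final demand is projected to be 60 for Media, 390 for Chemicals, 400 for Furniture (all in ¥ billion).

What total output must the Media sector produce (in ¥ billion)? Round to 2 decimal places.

Technical coefficients a_ij = z_ij / X_j:
  a_11 = 50/500 = 0.10, a_21 = 100/500 = 0.20, a_31 = 125/500 = 0.25
  a_12 = 135/450 = 0.30, a_22 = 22.5/450 = 0.05, a_32 = 202.5/450 = 0.45
  a_13 = 110/550 = 0.20, a_23 = 137.5/550 = 0.25, a_33 = 220/550 = 0.40
I − A =
  [   0.90    -0.30    -0.20]
  [  -0.20     0.95    -0.25]
  [  -0.25    -0.45     0.60]
Cofactors of I−A, C_ij = (−1)^(i+j)·(minor ij) (rows/columns in the sector order above):
  C_11 = (0.95)(0.60) − (-0.25)(-0.45) = 0.4575
  C_12 = −[(-0.20)(0.60) − (-0.25)(-0.25)] = 0.1825
  C_13 = (-0.20)(-0.45) − (0.95)(-0.25) = 0.3275
  C_21 = −[(-0.30)(0.60) − (-0.20)(-0.45)] = 0.2700
  C_22 = (0.90)(0.60) − (-0.20)(-0.25) = 0.4900
  C_23 = −[(0.90)(-0.45) − (-0.30)(-0.25)] = 0.4800
  C_31 = (-0.30)(-0.25) − (-0.20)(0.95) = 0.2650
  C_32 = −[(0.90)(-0.25) − (-0.20)(-0.20)] = 0.2650
  C_33 = (0.90)(0.95) − (-0.30)(-0.20) = 0.7950
det(I−A) = Σ_j (I−A)_1j·C_1j = (0.90)(0.4575) + (-0.30)(0.1825) + (-0.20)(0.3275) = 0.2915
adj(I−A) = Cᵀ =
  [ 0.4575   0.2700   0.2650]
  [ 0.1825   0.4900   0.2650]
  [ 0.3275   0.4800   0.7950]
(I − A)⁻¹ = adj(I−A) / det(I−A) ≈
  [   1.5695     0.9262     0.9091]
  [   0.6261     1.6810     0.9091]
  [   1.1235     1.6467     2.7273]
x = (I − A)⁻¹ d = adj(I−A)·d / det(I−A), with det(I−A) = 0.2915:
  x_1 = (0.4575·60 + 0.2700·390 + 0.2650·400) / 0.2915 = 238.75 / 0.2915 ≈ 819.04
  x_2 = (0.1825·60 + 0.4900·390 + 0.2650·400) / 0.2915 = 308.05 / 0.2915 ≈ 1056.78
  x_3 = (0.3275·60 + 0.4800·390 + 0.7950·400) / 0.2915 = 524.85 / 0.2915 ≈ 1800.51

x_1 = 819.04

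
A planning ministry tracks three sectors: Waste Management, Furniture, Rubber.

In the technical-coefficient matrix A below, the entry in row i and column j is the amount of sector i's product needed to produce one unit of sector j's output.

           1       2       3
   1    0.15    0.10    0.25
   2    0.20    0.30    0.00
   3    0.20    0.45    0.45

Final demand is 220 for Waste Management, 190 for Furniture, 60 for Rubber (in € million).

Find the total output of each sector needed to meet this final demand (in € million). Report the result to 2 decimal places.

x_1 = 490.92, x_2 = 411.69, x_3 = 624.44

I − A =
  [   0.85    -0.10    -0.25]
  [  -0.20     0.70     0.00]
  [  -0.20    -0.45     0.55]
Cofactors of I−A, C_ij = (−1)^(i+j)·(minor ij) (rows/columns in the sector order above):
  C_11 = (0.70)(0.55) − (0.00)(-0.45) = 0.3850
  C_12 = −[(-0.20)(0.55) − (0.00)(-0.20)] = 0.1100
  C_13 = (-0.20)(-0.45) − (0.70)(-0.20) = 0.2300
  C_21 = −[(-0.10)(0.55) − (-0.25)(-0.45)] = 0.1675
  C_22 = (0.85)(0.55) − (-0.25)(-0.20) = 0.4175
  C_23 = −[(0.85)(-0.45) − (-0.10)(-0.20)] = 0.4025
  C_31 = (-0.10)(0.00) − (-0.25)(0.70) = 0.1750
  C_32 = −[(0.85)(0.00) − (-0.25)(-0.20)] = 0.0500
  C_33 = (0.85)(0.70) − (-0.10)(-0.20) = 0.5750
det(I−A) = Σ_j (I−A)_1j·C_1j = (0.85)(0.3850) + (-0.10)(0.1100) + (-0.25)(0.2300) = 0.25875
adj(I−A) = Cᵀ =
  [ 0.3850   0.1675   0.1750]
  [ 0.1100   0.4175   0.0500]
  [ 0.2300   0.4025   0.5750]
(I − A)⁻¹ = adj(I−A) / det(I−A) ≈
  [   1.4879     0.6473     0.6763]
  [   0.4251     1.6135     0.1932]
  [   0.8889     1.5556     2.2222]
x = (I − A)⁻¹ d = adj(I−A)·d / det(I−A), with det(I−A) = 0.25875:
  x_1 = (0.3850·220 + 0.1675·190 + 0.1750·60) / 0.25875 = 127.025 / 0.25875 ≈ 490.92
  x_2 = (0.1100·220 + 0.4175·190 + 0.0500·60) / 0.25875 = 106.525 / 0.25875 ≈ 411.69
  x_3 = (0.2300·220 + 0.4025·190 + 0.5750·60) / 0.25875 = 161.575 / 0.25875 ≈ 624.44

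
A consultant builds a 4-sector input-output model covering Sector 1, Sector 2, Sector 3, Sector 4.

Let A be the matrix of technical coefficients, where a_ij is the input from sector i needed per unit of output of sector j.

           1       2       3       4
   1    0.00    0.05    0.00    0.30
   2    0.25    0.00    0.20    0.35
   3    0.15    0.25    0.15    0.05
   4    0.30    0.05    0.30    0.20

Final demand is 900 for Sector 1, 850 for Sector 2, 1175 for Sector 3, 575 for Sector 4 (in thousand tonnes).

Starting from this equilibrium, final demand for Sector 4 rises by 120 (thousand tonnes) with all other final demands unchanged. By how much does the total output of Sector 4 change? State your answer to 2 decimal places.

I − A =
  [   1.00    -0.05     0.00    -0.30]
  [  -0.25     1.00    -0.20    -0.35]
  [  -0.15    -0.25     0.85    -0.05]
  [  -0.30    -0.05    -0.30     0.80]
Compute the cofactors C_ij = (−1)^(i+j)·(3×3 minor ij) of I−A; the adjugate is their transpose:
adj(I−A) = Cᵀ =
  [ 0.583375   0.068500   0.106250   0.255375]
  [ 0.298250   0.575000   0.269500   0.380250]
  [ 0.209250   0.189000   0.673500   0.203250]
  [ 0.315875   0.132500   0.309250   0.787875]
det(I−A) = Σ_j (I−A)_1j·C_1j = (1.00)(0.583375) + (-0.05)(0.298250) + (0.00)(0.209250) + (-0.30)(0.315875) = 0.4737
(I − A)⁻¹ = adj(I−A) / det(I−A) ≈
  [   1.2315     0.1446     0.2243     0.5391]
  [   0.6296     1.2138     0.5689     0.8027]
  [   0.4417     0.3990     1.4218     0.4291]
  [   0.6668     0.2797     0.6528     1.6632]
Δx = (I − A)⁻¹ Δd with Δd having +120 in the Sector 4 component and 0 elsewhere.
So Δx_4 = L_44 · (+120), where L_44 = adj(I−A)_44 / det(I−A) = 0.787875 / 0.4737.
Δx_4 = 0.787875 × (+120) / 0.4737 = 94.545 / 0.4737 ≈ 199.59.

Δx_4 = 199.59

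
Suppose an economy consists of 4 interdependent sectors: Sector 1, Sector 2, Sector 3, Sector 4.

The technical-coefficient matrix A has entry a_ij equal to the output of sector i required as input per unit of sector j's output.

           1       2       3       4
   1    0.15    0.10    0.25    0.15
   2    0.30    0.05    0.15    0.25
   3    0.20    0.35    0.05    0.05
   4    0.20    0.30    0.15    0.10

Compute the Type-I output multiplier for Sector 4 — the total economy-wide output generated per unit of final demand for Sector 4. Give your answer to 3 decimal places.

m_4 = 2.886

I − A =
  [   0.85    -0.10    -0.25    -0.15]
  [  -0.30     0.95    -0.15    -0.25]
  [  -0.20    -0.35     0.95    -0.05]
  [  -0.20    -0.30    -0.15     0.90]
Compute the cofactors C_ij = (−1)^(i+j)·(3×3 minor ij) of I−A; the adjugate is their transpose:
adj(I−A) = Cᵀ =
  [ 0.671250   0.217875   0.240375   0.185750]
  [ 0.337750   0.639875   0.228875   0.246750]
  [ 0.282000   0.298000   0.589000   0.162500]
  [ 0.308750   0.311375   0.227875   0.617250]
det(I−A) = Σ_j (I−A)_1j·C_1j = (0.85)(0.671250) + (-0.10)(0.337750) + (-0.25)(0.282000) + (-0.15)(0.308750) = 0.419975
(I − A)⁻¹ = adj(I−A) / det(I−A) ≈
  [   1.5983     0.5188     0.5724     0.4423]
  [   0.8042     1.5236     0.5450     0.5875]
  [   0.6715     0.7096     1.4025     0.3869]
  [   0.7352     0.7414     0.5426     1.4697]
The output multiplier for sector j is the column-j sum of the Leontief inverse (I − A)⁻¹ = adj(I−A) / det(I−A).
Column 4 of adj(I−A): (0.185750, 0.246750, 0.162500, 0.617250); det(I−A) = 0.419975.
m_4 = (0.185750 + 0.246750 + 0.162500 + 0.617250) / 0.419975 = 1.21225 / 0.419975 ≈ 2.886.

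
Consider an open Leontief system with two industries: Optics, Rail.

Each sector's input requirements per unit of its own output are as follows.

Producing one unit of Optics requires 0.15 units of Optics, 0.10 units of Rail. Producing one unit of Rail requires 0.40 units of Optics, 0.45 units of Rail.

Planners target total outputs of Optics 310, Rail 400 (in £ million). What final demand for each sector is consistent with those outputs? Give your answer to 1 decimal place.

d_O = 103.5, d_R = 189.0

I − A =
  [   0.85    -0.40]
  [  -0.10     0.55]
d = (I − A) x:
  d_O = (+0.85)·310 + (-0.40)·400 = 103.5
  d_R = (-0.10)·310 + (+0.55)·400 = 189.0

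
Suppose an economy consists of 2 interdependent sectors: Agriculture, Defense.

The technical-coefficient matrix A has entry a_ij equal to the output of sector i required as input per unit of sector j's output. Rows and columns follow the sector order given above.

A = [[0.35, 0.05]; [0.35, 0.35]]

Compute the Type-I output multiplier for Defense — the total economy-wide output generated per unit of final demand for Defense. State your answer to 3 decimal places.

I − A =
  [   0.65    -0.05]
  [  -0.35     0.65]
det(I−A) = (0.65)(0.65) − (-0.05)(-0.35) = 0.4050
adj(I−A) = [[0.65, 0.05], [0.35, 0.65]]
(I − A)⁻¹ = adj(I−A) / det(I−A) ≈
  [   1.6049     0.1235]
  [   0.8642     1.6049]
The output multiplier for sector j is the column-j sum of the Leontief inverse (I − A)⁻¹ = adj(I−A) / det(I−A).
Column D of adj(I−A): (0.05, 0.65); det(I−A) = 0.4050.
m_D = (0.05 + 0.65) / 0.4050 = 0.70 / 0.4050 ≈ 1.728.

m_D = 1.728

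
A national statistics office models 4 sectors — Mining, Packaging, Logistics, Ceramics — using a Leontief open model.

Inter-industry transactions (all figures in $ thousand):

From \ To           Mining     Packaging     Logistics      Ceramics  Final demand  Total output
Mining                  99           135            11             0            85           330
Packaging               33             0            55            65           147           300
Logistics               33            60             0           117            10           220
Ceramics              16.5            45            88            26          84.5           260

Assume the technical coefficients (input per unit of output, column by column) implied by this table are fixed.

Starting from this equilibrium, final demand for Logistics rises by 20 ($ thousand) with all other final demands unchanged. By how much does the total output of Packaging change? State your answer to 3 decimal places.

Δx_2 = 12.979

Technical coefficients a_ij = z_ij / X_j:
  a_11 = 99/330 = 0.30, a_21 = 33/330 = 0.10, a_31 = 33/330 = 0.10, a_41 = 16.5/330 = 0.05
  a_12 = 135/300 = 0.45, a_22 = 0/300 = 0.00, a_32 = 60/300 = 0.20, a_42 = 45/300 = 0.15
  a_13 = 11/220 = 0.05, a_23 = 55/220 = 0.25, a_33 = 0/220 = 0.00, a_43 = 88/220 = 0.40
  a_14 = 0/260 = 0.00, a_24 = 65/260 = 0.25, a_34 = 117/260 = 0.45, a_44 = 26/260 = 0.10
I − A =
  [   0.70    -0.45    -0.05     0.00]
  [  -0.10     1.00    -0.25    -0.25]
  [  -0.10    -0.20     1.00    -0.45]
  [  -0.05    -0.15    -0.40     0.90]
Compute the cofactors C_ij = (−1)^(i+j)·(3×3 minor ij) of I−A; the adjugate is their transpose:
adj(I−A) = Cᵀ =
  [ 0.600625   0.336375   0.189375   0.188125]
  [ 0.122625   0.498375   0.232625   0.254750]
  [ 0.136000   0.223875   0.557625   0.341000]
  [ 0.114250   0.201250   0.297125   0.602750]
det(I−A) = Σ_j (I−A)_1j·C_1j = (0.70)(0.600625) + (-0.45)(0.122625) + (-0.05)(0.136000) + (0.00)(0.114250) = 0.35845625
(I − A)⁻¹ = adj(I−A) / det(I−A) ≈
  [   1.6756     0.9384     0.5283     0.5248]
  [   0.3421     1.3903     0.6490     0.7107]
  [   0.3794     0.6246     1.5556     0.9513]
  [   0.3187     0.5614     0.8289     1.6815]
Δx = (I − A)⁻¹ Δd with Δd having +20 in the Logistics component and 0 elsewhere.
So Δx_2 = L_23 · (+20), where L_23 = adj(I−A)_23 / det(I−A) = 0.232625 / 0.35845625.
Δx_2 = 0.232625 × (+20) / 0.35845625 = 4.6525 / 0.35845625 ≈ 12.979.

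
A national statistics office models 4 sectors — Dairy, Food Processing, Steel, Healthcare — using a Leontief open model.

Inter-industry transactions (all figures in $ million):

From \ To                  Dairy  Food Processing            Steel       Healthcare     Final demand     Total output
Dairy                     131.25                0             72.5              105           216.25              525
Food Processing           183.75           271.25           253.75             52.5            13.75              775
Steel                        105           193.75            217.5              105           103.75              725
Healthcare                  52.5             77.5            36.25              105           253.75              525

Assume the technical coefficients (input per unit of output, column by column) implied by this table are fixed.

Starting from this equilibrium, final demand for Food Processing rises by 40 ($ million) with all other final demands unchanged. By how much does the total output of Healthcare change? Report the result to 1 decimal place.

Δx_4 = 14.8

Technical coefficients a_ij = z_ij / X_j:
  a_11 = 131.25/525 = 0.25, a_21 = 183.75/525 = 0.35, a_31 = 105/525 = 0.20, a_41 = 52.5/525 = 0.10
  a_12 = 0/775 = 0.00, a_22 = 271.25/775 = 0.35, a_32 = 193.75/775 = 0.25, a_42 = 77.5/775 = 0.10
  a_13 = 72.5/725 = 0.10, a_23 = 253.75/725 = 0.35, a_33 = 217.5/725 = 0.30, a_43 = 36.25/725 = 0.05
  a_14 = 105/525 = 0.20, a_24 = 52.5/525 = 0.10, a_34 = 105/525 = 0.20, a_44 = 105/525 = 0.20
I − A =
  [   0.75     0.00    -0.10    -0.20]
  [  -0.35     0.65    -0.35    -0.10]
  [  -0.20    -0.25     0.70    -0.20]
  [  -0.10    -0.10    -0.05     0.80]
Compute the cofactors C_ij = (−1)^(i+j)·(3×3 minor ij) of I−A; the adjugate is their transpose:
adj(I−A) = Cᵀ =
  [ 0.272250   0.038500   0.064500   0.089000]
  [ 0.263500   0.378500   0.239250   0.173000]
  [ 0.194500   0.164000   0.362500   0.159750]
  [ 0.079125   0.062375   0.060625   0.253875]
det(I−A) = Σ_j (I−A)_1j·C_1j = (0.75)(0.272250) + (0.00)(0.263500) + (-0.10)(0.194500) + (-0.20)(0.079125) = 0.1689125
(I − A)⁻¹ = adj(I−A) / det(I−A) ≈
  [   1.6118     0.2279     0.3819     0.5269]
  [   1.5600     2.2408     1.4164     1.0242]
  [   1.1515     0.9709     2.1461     0.9458]
  [   0.4684     0.3693     0.3589     1.5030]
Δx = (I − A)⁻¹ Δd with Δd having +40 in the Food Processing component and 0 elsewhere.
So Δx_4 = L_42 · (+40), where L_42 = adj(I−A)_42 / det(I−A) = 0.062375 / 0.1689125.
Δx_4 = 0.062375 × (+40) / 0.1689125 = 2.495 / 0.1689125 ≈ 14.8.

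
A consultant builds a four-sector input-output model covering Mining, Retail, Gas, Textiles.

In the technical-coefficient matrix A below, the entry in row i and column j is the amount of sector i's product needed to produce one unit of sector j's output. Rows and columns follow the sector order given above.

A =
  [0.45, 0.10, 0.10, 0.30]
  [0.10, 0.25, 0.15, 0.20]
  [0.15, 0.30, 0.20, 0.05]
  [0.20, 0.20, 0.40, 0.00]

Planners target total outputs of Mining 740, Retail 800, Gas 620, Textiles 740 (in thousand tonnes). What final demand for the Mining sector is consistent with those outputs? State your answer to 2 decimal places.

I − A =
  [   0.55    -0.10    -0.10    -0.30]
  [  -0.10     0.75    -0.15    -0.20]
  [  -0.15    -0.30     0.80    -0.05]
  [  -0.20    -0.20    -0.40     1.00]
d = (I − A) x:
  d_1 = (+0.55)·740 + (-0.10)·800 + (-0.10)·620 + (-0.30)·740 = 43.00
  d_2 = (-0.10)·740 + (+0.75)·800 + (-0.15)·620 + (-0.20)·740 = 285.00
  d_3 = (-0.15)·740 + (-0.30)·800 + (+0.80)·620 + (-0.05)·740 = 108.00
  d_4 = (-0.20)·740 + (-0.20)·800 + (-0.40)·620 + (+1.00)·740 = 184.00

d_1 = 43.00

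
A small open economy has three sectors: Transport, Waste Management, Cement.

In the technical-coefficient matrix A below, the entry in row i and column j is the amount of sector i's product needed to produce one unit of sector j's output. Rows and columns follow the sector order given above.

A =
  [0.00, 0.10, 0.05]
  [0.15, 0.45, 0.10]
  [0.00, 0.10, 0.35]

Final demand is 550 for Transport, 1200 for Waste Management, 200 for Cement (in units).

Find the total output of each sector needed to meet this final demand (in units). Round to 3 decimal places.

I − A =
  [   1.00    -0.10    -0.05]
  [  -0.15     0.55    -0.10]
  [   0.00    -0.10     0.65]
Cofactors of I−A, C_ij = (−1)^(i+j)·(minor ij) (rows/columns in the sector order above):
  C_11 = (0.55)(0.65) − (-0.10)(-0.10) = 0.3475
  C_12 = −[(-0.15)(0.65) − (-0.10)(0.00)] = 0.0975
  C_13 = (-0.15)(-0.10) − (0.55)(0.00) = 0.0150
  C_21 = −[(-0.10)(0.65) − (-0.05)(-0.10)] = 0.0700
  C_22 = (1.00)(0.65) − (-0.05)(0.00) = 0.6500
  C_23 = −[(1.00)(-0.10) − (-0.10)(0.00)] = 0.1000
  C_31 = (-0.10)(-0.10) − (-0.05)(0.55) = 0.0375
  C_32 = −[(1.00)(-0.10) − (-0.05)(-0.15)] = 0.1075
  C_33 = (1.00)(0.55) − (-0.10)(-0.15) = 0.5350
det(I−A) = Σ_j (I−A)_1j·C_1j = (1.00)(0.3475) + (-0.10)(0.0975) + (-0.05)(0.0150) = 0.3370
adj(I−A) = Cᵀ =
  [ 0.3475   0.0700   0.0375]
  [ 0.0975   0.6500   0.1075]
  [ 0.0150   0.1000   0.5350]
(I − A)⁻¹ = adj(I−A) / det(I−A) ≈
  [   1.0312     0.2077     0.1113]
  [   0.2893     1.9288     0.3190]
  [   0.0445     0.2967     1.5875]
x = (I − A)⁻¹ d = adj(I−A)·d / det(I−A), with det(I−A) = 0.3370:
  x_T = (0.3475·550 + 0.0700·1200 + 0.0375·200) / 0.3370 = 282.625 / 0.3370 ≈ 838.650
  x_W = (0.0975·550 + 0.6500·1200 + 0.1075·200) / 0.3370 = 855.125 / 0.3370 ≈ 2537.463
  x_C = (0.0150·550 + 0.1000·1200 + 0.5350·200) / 0.3370 = 235.25 / 0.3370 ≈ 698.071

x_T = 838.650, x_W = 2537.463, x_C = 698.071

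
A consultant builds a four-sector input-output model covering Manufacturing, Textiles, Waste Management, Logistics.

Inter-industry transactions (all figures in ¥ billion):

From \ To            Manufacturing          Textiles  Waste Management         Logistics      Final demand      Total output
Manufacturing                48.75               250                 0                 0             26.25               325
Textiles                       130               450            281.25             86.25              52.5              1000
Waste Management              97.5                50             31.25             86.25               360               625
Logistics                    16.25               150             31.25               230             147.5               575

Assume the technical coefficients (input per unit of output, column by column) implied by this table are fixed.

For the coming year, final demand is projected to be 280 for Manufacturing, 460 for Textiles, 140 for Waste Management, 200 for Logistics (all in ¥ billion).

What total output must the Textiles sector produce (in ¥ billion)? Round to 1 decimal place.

Technical coefficients a_ij = z_ij / X_j:
  a_11 = 48.75/325 = 0.15, a_21 = 130/325 = 0.40, a_31 = 97.5/325 = 0.30, a_41 = 16.25/325 = 0.05
  a_12 = 250/1000 = 0.25, a_22 = 450/1000 = 0.45, a_32 = 50/1000 = 0.05, a_42 = 150/1000 = 0.15
  a_13 = 0/625 = 0.00, a_23 = 281.25/625 = 0.45, a_33 = 31.25/625 = 0.05, a_43 = 31.25/625 = 0.05
  a_14 = 0/575 = 0.00, a_24 = 86.25/575 = 0.15, a_34 = 86.25/575 = 0.15, a_44 = 230/575 = 0.40
I − A =
  [   0.85    -0.25     0.00     0.00]
  [  -0.40     0.55    -0.45    -0.15]
  [  -0.30    -0.05     0.95    -0.15]
  [  -0.05    -0.15    -0.05     0.60]
Compute the cofactors C_ij = (−1)^(i+j)·(3×3 minor ij) of I−A; the adjugate is their transpose:
adj(I−A) = Cᵀ =
  [ 0.264000   0.140625   0.069375   0.052500]
  [ 0.318750   0.478125   0.235875   0.178500]
  [ 0.117750   0.091500   0.199500   0.072750]
  [ 0.111500   0.138875   0.081375   0.296250]
det(I−A) = Σ_j (I−A)_1j·C_1j = (0.85)(0.264000) + (-0.25)(0.318750) + (0.00)(0.117750) + (0.00)(0.111500) = 0.1447125
(I − A)⁻¹ = adj(I−A) / det(I−A) ≈
  [   1.8243     0.9718     0.4794     0.3628]
  [   2.2026     3.3040     1.6300     1.2335]
  [   0.8137     0.6323     1.3786     0.5027]
  [   0.7705     0.9597     0.5623     2.0472]
x = (I − A)⁻¹ d = adj(I−A)·d / det(I−A), with det(I−A) = 0.1447125:
  x_1 = (0.264000·280 + 0.140625·460 + 0.069375·140 + 0.052500·200) / 0.1447125 = 158.82 / 0.1447125 ≈ 1097.5
  x_2 = (0.318750·280 + 0.478125·460 + 0.235875·140 + 0.178500·200) / 0.1447125 = 377.91 / 0.1447125 ≈ 2611.5
  x_3 = (0.117750·280 + 0.091500·460 + 0.199500·140 + 0.072750·200) / 0.1447125 = 117.54 / 0.1447125 ≈ 812.2
  x_4 = (0.111500·280 + 0.138875·460 + 0.081375·140 + 0.296250·200) / 0.1447125 = 165.745 / 0.1447125 ≈ 1145.3

x_2 = 2611.5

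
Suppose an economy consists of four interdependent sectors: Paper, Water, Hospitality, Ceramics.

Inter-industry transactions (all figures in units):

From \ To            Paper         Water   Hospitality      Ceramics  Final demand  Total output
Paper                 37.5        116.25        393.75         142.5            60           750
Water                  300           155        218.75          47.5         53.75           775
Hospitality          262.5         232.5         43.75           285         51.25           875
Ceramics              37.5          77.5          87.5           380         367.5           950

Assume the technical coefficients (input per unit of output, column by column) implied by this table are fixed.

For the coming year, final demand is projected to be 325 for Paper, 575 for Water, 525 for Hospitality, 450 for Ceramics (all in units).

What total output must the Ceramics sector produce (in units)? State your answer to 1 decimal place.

x_4 = 2032.1

Technical coefficients a_ij = z_ij / X_j:
  a_11 = 37.5/750 = 0.05, a_21 = 300/750 = 0.40, a_31 = 262.5/750 = 0.35, a_41 = 37.5/750 = 0.05
  a_12 = 116.25/775 = 0.15, a_22 = 155/775 = 0.20, a_32 = 232.5/775 = 0.30, a_42 = 77.5/775 = 0.10
  a_13 = 393.75/875 = 0.45, a_23 = 218.75/875 = 0.25, a_33 = 43.75/875 = 0.05, a_43 = 87.5/875 = 0.10
  a_14 = 142.5/950 = 0.15, a_24 = 47.5/950 = 0.05, a_34 = 285/950 = 0.30, a_44 = 380/950 = 0.40
I − A =
  [   0.95    -0.15    -0.45    -0.15]
  [  -0.40     0.80    -0.25    -0.05]
  [  -0.35    -0.30     0.95    -0.30]
  [  -0.05    -0.10    -0.10     0.60]
Compute the cofactors C_ij = (−1)^(i+j)·(3×3 minor ij) of I−A; the adjugate is their transpose:
adj(I−A) = Cᵀ =
  [ 0.373250   0.194250   0.252750   0.235875]
  [ 0.276375   0.399375   0.260500   0.232625]
  [ 0.263000   0.236250   0.402875   0.286875]
  [ 0.121000   0.122125   0.131625   0.400625]
det(I−A) = Σ_j (I−A)_1j·C_1j = (0.95)(0.373250) + (-0.15)(0.276375) + (-0.45)(0.263000) + (-0.15)(0.121000) = 0.17663125
(I − A)⁻¹ = adj(I−A) / det(I−A) ≈
  [   2.1132     1.0997     1.4309     1.3354]
  [   1.5647     2.2611     1.4748     1.3170]
  [   1.4890     1.3375     2.2809     1.6241]
  [   0.6850     0.6914     0.7452     2.2681]
x = (I − A)⁻¹ d = adj(I−A)·d / det(I−A), with det(I−A) = 0.17663125:
  x_1 = (0.373250·325 + 0.194250·575 + 0.252750·525 + 0.235875·450) / 0.17663125 = 471.8375 / 0.17663125 ≈ 2671.3
  x_2 = (0.276375·325 + 0.399375·575 + 0.260500·525 + 0.232625·450) / 0.17663125 = 560.90625 / 0.17663125 ≈ 3175.6
  x_3 = (0.263000·325 + 0.236250·575 + 0.402875·525 + 0.286875·450) / 0.17663125 = 561.921875 / 0.17663125 ≈ 3181.3
  x_4 = (0.121000·325 + 0.122125·575 + 0.131625·525 + 0.400625·450) / 0.17663125 = 358.93125 / 0.17663125 ≈ 2032.1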